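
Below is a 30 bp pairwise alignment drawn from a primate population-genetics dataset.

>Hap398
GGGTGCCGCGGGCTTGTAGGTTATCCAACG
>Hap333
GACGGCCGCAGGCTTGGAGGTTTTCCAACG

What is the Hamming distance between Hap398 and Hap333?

Differing sites — 2:G/A; 3:G/C; 4:T/G; 10:G/A; 17:T/G; 23:A/T.
That gives 6 mismatches out of 30 aligned sites, so the Hamming distance is 6.

6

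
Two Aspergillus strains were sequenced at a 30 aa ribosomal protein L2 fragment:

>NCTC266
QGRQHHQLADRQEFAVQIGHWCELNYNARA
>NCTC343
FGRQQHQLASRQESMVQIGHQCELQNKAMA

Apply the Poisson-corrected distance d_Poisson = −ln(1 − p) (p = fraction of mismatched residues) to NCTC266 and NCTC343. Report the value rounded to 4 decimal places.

Mismatches occur at site 1 (Q/F), site 5 (H/Q), site 10 (D/S), site 14 (F/S), site 15 (A/M), site 21 (W/Q), site 25 (N/Q), site 26 (Y/N), site 27 (N/K), site 29 (R/M).
p = 10/30 = 0.333333.
d = −ln(1 − 0.333333) = −ln(0.666667) = 0.4055.

0.4055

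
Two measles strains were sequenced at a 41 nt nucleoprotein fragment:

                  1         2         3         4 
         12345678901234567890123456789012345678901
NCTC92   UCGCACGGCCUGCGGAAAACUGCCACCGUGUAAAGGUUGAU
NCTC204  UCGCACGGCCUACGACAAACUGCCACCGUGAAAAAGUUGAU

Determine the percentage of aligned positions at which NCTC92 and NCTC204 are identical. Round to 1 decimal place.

87.8%

Mismatches occur at site 12 (G↔A), site 15 (G↔A), site 16 (A↔C), site 31 (U↔A), site 35 (G↔A).
36 of the 41 sites match, so the percent identity is 36/41 × 100 = 87.8%.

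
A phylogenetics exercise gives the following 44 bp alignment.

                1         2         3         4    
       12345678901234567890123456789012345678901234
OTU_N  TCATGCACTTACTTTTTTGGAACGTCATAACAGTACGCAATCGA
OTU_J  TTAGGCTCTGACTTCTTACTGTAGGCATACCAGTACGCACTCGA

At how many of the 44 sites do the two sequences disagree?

14

Mismatches occur at site 2 (C→T), site 4 (T→G), site 7 (A→T), site 10 (T→G), site 15 (T→C), site 18 (T→A), site 19 (G→C), site 20 (G→T), site 21 (A→G), site 22 (A→T), site 23 (C→A), site 25 (T→G), site 30 (A→C), site 40 (A→C).
That gives 14 mismatches out of 44 aligned sites, so the Hamming distance is 14.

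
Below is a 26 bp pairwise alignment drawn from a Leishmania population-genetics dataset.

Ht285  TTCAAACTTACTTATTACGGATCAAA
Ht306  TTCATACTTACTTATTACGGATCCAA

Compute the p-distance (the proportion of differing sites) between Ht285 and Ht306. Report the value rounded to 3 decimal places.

0.077

Differing sites — 5:A/T; 24:A/C.
There are 2 differences over 26 sites, so p = 2/26 = 0.077.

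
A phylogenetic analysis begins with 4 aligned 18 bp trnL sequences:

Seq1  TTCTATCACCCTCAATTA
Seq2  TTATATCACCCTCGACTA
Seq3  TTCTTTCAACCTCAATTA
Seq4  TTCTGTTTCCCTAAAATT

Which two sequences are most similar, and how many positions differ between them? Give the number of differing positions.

2

Pairwise Hamming distances:
  Seq1 vs Seq2: 3
  Seq1 vs Seq3: 2
  Seq1 vs Seq4: 6
  Seq2 vs Seq3: 5
  Seq2 vs Seq4: 8
  Seq3 vs Seq4: 7
The smallest is 2, between Seq1 and Seq3.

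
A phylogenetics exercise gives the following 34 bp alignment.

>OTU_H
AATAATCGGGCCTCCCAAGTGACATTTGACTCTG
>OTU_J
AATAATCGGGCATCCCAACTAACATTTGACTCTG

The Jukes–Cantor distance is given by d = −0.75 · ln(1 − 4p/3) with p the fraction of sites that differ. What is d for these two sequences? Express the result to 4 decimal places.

0.0939

The sequences differ at positions 12 (C/A), 19 (G/C), 21 (G/A).
p = 3/34 = 0.088235.
d = −0.75 · ln(1 − (4/3)·0.088235) = −0.75 · ln(0.882353) = −0.75 · (-0.125163) = 0.0939.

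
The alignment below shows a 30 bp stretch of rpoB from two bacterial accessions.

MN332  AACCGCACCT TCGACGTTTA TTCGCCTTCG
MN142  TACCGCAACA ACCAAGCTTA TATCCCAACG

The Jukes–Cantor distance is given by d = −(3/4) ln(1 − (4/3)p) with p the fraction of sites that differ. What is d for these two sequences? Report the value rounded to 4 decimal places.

The sequences differ at positions 1 (A/T), 8 (C/A), 10 (T/A), 11 (T/A), 13 (G/C), 15 (C/A), 17 (T/C), 22 (T/A), 23 (C/T), 24 (G/C), 27 (T/A), 28 (T/A).
p = 12/30 = 0.400000.
d = −0.75 · ln(1 − (4/3)·0.400000) = −0.75 · ln(0.466667) = −0.75 · (-0.762139) = 0.5716.

0.5716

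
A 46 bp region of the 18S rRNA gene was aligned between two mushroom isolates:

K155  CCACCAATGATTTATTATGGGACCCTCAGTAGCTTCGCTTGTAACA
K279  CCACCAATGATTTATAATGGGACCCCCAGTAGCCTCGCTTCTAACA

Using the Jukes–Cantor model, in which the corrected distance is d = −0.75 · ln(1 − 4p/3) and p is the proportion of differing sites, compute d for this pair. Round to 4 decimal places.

0.0924

Mismatches occur at site 16 (T→A), site 26 (T→C), site 34 (T→C), site 41 (G→C).
p = 4/46 = 0.086957.
d = −0.75 · ln(1 − (4/3)·0.086957) = −0.75 · ln(0.884057) = −0.75 · (-0.123234) = 0.0924.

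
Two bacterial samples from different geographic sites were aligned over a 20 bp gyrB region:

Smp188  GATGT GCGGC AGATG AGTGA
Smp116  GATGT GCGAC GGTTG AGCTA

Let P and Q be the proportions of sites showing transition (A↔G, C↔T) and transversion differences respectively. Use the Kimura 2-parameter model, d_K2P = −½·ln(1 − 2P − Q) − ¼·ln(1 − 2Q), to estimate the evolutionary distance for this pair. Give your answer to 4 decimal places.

Mismatches occur at site 9 (G/A, transition), site 11 (A/G, transition), site 13 (A/T, transversion), site 18 (T/C, transition), site 19 (G/T, transversion).
Of the 5 differences, 3 transitions and 2 transversions over 20 sites: P = 3/20 = 0.150000, Q = 2/20 = 0.100000.
d = −0.5·ln(0.600000) − 0.25·ln(0.800000) = −0.5·(-0.510826) − 0.25·(-0.223144) = 0.3112.

0.3112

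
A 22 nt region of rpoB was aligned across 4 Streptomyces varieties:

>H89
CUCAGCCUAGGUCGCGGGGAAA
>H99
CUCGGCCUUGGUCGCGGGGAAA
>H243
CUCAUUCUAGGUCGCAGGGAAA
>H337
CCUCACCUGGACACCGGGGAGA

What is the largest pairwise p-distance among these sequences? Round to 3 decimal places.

Pairwise Hamming distances:
  H89 vs H99: 2
  H89 vs H243: 3
  H89 vs H337: 10
  H99 vs H243: 5
  H99 vs H337: 10
  H243 vs H337: 12
The largest is 12 mismatches, between H243 and H337; p = 12/22 = 0.545.

0.545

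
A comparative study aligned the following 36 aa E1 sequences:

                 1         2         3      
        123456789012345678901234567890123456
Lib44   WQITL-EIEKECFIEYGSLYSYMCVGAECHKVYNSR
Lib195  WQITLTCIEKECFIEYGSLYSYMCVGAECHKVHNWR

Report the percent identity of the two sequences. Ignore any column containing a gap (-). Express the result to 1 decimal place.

Excluding the 1 gap column leaves 35 comparable sites.
Differing sites — 7:E/C; 33:Y/H; 35:S/W.
32 of the 35 comparable sites match, so the percent identity is 32/35 × 100 = 91.4%.

91.4%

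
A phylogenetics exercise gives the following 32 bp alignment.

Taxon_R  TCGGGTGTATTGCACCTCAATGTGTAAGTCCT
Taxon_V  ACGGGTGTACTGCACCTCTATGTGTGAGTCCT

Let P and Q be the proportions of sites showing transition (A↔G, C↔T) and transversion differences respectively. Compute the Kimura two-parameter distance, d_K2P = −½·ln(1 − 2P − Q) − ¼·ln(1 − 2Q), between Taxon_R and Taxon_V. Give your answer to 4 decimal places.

0.1372

Mismatches occur at site 1 (T/A, transversion), site 10 (T/C, transition), site 19 (A/T, transversion), site 26 (A/G, transition).
Of the 4 differences, 2 transitions and 2 transversions over 32 sites: P = 2/32 = 0.062500, Q = 2/32 = 0.062500.
d = −0.5·ln(0.812500) − 0.25·ln(0.875000) = −0.5·(-0.207639) − 0.25·(-0.133531) = 0.1372.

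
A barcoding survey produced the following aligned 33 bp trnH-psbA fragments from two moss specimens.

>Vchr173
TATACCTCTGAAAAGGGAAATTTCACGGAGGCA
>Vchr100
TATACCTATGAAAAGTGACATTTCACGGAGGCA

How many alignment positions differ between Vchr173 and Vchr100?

3

Mismatches occur at site 8 (C/A), site 16 (G/T), site 19 (A/C).
That gives 3 mismatches out of 33 aligned sites, so the Hamming distance is 3.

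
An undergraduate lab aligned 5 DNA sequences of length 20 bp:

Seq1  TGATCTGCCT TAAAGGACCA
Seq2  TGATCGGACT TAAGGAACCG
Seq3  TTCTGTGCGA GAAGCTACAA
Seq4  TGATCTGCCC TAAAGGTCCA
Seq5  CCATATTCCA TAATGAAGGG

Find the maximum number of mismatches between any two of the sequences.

Pairwise Hamming distances:
  Seq1 vs Seq2: 5
  Seq1 vs Seq3: 10
  Seq1 vs Seq4: 2
  Seq1 vs Seq5: 10
  Seq2 vs Seq3: 12
  Seq2 vs Seq4: 7
  Seq2 vs Seq5: 10
  Seq3 vs Seq4: 11
  Seq3 vs Seq5: 13
  Seq4 vs Seq5: 11
The largest is 13, between Seq3 and Seq5.

13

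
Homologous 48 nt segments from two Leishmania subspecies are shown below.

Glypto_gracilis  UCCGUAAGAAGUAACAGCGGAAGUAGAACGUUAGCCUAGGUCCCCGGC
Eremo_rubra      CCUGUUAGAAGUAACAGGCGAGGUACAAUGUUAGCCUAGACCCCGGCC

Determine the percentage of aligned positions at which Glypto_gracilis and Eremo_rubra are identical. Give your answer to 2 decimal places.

75.00%

Mismatches occur at site 1 (U→C), site 3 (C→U), site 6 (A→U), site 18 (C→G), site 19 (G→C), site 22 (A→G), site 26 (G→C), site 29 (C→U), site 40 (G→A), site 41 (U→C), site 45 (C→G), site 47 (G→C).
36 of the 48 sites match, so the percent identity is 36/48 × 100 = 75.00%.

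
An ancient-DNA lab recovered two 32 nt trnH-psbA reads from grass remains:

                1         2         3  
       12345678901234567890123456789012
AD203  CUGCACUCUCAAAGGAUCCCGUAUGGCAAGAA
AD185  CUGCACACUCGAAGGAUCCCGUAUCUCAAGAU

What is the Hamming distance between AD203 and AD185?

5

Differing sites — 7:U/A; 11:A/G; 25:G/C; 26:G/U; 32:A/U.
That gives 5 mismatches out of 32 aligned sites, so the Hamming distance is 5.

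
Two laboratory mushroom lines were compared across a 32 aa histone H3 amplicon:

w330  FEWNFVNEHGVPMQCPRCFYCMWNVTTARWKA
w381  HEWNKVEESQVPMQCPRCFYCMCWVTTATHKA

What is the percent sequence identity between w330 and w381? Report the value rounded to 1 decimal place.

The sequences differ at positions 1 (F/H), 5 (F/K), 7 (N/E), 9 (H/S), 10 (G/Q), 23 (W/C), 24 (N/W), 29 (R/T), 30 (W/H).
23 of the 32 sites match, so the percent identity is 23/32 × 100 = 71.9%.

71.9%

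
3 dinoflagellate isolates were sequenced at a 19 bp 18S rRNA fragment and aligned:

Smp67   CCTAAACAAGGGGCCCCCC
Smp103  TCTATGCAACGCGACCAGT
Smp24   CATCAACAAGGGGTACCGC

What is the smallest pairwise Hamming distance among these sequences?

Pairwise Hamming distances:
  Smp67 vs Smp103: 9
  Smp67 vs Smp24: 5
  Smp103 vs Smp24: 11
The smallest is 5, between Smp67 and Smp24.

5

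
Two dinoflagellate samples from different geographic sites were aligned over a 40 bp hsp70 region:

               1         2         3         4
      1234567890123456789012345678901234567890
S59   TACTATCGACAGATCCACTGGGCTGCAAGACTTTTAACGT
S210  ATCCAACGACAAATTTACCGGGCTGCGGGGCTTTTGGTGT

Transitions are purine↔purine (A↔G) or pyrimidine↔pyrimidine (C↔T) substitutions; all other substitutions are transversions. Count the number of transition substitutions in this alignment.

11

The sequences differ at positions 1 (T/A, transversion), 2 (A/T, transversion), 4 (T/C, transition), 6 (T/A, transversion), 12 (G/A, transition), 15 (C/T, transition), 16 (C/T, transition), 19 (T/C, transition), 27 (A/G, transition), 28 (A/G, transition), 30 (A/G, transition), 36 (A/G, transition), 37 (A/G, transition), 38 (C/T, transition).
Of the 14 differences, 11 transitions and 3 transversions, so the answer is 11.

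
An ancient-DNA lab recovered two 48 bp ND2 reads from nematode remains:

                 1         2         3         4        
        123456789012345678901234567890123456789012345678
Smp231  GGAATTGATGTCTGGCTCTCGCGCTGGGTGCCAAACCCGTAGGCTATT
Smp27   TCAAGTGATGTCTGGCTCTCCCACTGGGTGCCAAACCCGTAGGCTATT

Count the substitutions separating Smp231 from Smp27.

5

The sequences differ at positions 1 (G/T), 2 (G/C), 5 (T/G), 21 (G/C), 23 (G/A).
That gives 5 mismatches out of 48 aligned sites, so the Hamming distance is 5.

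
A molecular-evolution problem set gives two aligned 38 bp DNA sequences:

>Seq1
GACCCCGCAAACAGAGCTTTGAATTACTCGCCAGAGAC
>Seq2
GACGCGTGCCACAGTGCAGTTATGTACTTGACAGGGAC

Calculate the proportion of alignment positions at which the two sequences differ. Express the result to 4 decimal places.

0.3947

The sequences differ at positions 4 (C/G), 6 (C/G), 7 (G/T), 8 (C/G), 9 (A/C), 10 (A/C), 15 (A/T), 18 (T/A), 19 (T/G), 21 (G/T), 23 (A/T), 24 (T/G), 29 (C/T), 31 (C/A), 35 (A/G).
There are 15 differences over 38 sites, so p = 15/38 = 0.3947.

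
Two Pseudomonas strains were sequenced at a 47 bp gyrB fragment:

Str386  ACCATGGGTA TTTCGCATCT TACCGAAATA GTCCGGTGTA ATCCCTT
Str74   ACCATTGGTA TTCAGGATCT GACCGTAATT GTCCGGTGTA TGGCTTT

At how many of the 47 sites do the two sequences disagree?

11

The sequences differ at positions 6 (G/T), 13 (T/C), 14 (C/A), 16 (C/G), 21 (T/G), 26 (A/T), 30 (A/T), 41 (A/T), 42 (T/G), 43 (C/G), 45 (C/T).
That gives 11 mismatches out of 47 aligned sites, so the Hamming distance is 11.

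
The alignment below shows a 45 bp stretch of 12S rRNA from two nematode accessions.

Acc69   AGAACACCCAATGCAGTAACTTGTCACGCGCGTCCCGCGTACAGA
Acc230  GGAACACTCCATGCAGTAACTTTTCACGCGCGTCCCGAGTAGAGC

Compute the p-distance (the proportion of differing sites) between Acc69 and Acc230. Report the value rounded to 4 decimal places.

The sequences differ at positions 1 (A/G), 8 (C/T), 10 (A/C), 23 (G/T), 38 (C/A), 42 (C/G), 45 (A/C).
There are 7 differences over 45 sites, so p = 7/45 = 0.1556.

0.1556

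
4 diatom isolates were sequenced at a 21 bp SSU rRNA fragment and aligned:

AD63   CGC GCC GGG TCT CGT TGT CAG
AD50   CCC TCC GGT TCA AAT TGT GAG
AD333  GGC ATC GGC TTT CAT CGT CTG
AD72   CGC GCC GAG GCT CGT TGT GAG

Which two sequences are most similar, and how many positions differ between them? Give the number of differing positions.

3

Pairwise Hamming distances:
  AD63 vs AD50: 7
  AD63 vs AD333: 8
  AD63 vs AD72: 3
  AD50 vs AD333: 11
  AD50 vs AD72: 8
  AD333 vs AD72: 11
The smallest is 3, between AD63 and AD72.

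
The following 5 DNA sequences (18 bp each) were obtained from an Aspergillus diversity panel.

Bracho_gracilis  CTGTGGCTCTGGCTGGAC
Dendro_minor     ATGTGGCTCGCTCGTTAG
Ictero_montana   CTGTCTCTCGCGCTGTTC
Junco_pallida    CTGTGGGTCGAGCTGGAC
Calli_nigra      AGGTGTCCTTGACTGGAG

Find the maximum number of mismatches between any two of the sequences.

Pairwise Hamming distances:
  Bracho_gracilis vs Dendro_minor: 8
  Bracho_gracilis vs Ictero_montana: 6
  Bracho_gracilis vs Junco_pallida: 3
  Bracho_gracilis vs Calli_nigra: 7
  Dendro_minor vs Ictero_montana: 8
  Dendro_minor vs Junco_pallida: 8
  Dendro_minor vs Calli_nigra: 10
  Ictero_montana vs Junco_pallida: 6
  Ictero_montana vs Calli_nigra: 11
  Junco_pallida vs Calli_nigra: 10
The largest is 11, between Ictero_montana and Calli_nigra.

11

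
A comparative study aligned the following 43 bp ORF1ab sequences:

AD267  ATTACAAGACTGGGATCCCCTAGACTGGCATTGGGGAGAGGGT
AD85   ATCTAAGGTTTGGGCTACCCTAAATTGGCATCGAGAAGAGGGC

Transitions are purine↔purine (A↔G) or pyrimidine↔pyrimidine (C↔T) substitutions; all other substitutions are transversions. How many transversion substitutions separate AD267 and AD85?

Differing sites — 3:T/C (Ti); 4:A/T (Tv); 5:C/A (Tv); 7:A/G (Ti); 9:A/T (Tv); 10:C/T (Ti); 15:A/C (Tv); 17:C/A (Tv); 23:G/A (Ti); 25:C/T (Ti); 32:T/C (Ti); 34:G/A (Ti); 36:G/A (Ti); 43:T/C (Ti).
Of the 14 differences, 9 transitions and 5 transversions, so the answer is 5.

5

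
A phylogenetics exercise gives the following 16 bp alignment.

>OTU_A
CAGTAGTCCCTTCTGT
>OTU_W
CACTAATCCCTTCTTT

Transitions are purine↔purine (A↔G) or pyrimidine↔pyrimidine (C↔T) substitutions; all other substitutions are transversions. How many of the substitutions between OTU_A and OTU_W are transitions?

Mismatches occur at site 3 (G↔C, transversion), site 6 (G↔A, transition), site 15 (G↔T, transversion).
Of the 3 differences, 1 transition and 2 transversions, so the answer is 1.

1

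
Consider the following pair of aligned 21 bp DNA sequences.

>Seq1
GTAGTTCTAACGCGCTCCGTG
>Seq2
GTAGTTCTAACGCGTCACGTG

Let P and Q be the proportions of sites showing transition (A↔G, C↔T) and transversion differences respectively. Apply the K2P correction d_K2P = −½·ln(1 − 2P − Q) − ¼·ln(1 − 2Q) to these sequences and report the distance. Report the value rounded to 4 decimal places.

Differing sites — 15:C/T (Ti); 16:T/C (Ti); 17:C/A (Tv).
Of the 3 differences, 2 transitions and 1 transversion over 21 sites: P = 2/21 = 0.095238, Q = 1/21 = 0.047619.
d = −0.5·ln(0.761905) − 0.25·ln(0.904762) = −0.5·(-0.271933) − 0.25·(-0.100083) = 0.1610.

0.1610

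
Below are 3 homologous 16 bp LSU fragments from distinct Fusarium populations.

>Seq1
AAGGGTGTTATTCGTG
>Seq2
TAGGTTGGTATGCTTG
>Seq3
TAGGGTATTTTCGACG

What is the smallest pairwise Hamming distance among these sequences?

5

Pairwise Hamming distances:
  Seq1 vs Seq2: 5
  Seq1 vs Seq3: 7
  Seq2 vs Seq3: 8
The smallest is 5, between Seq1 and Seq2.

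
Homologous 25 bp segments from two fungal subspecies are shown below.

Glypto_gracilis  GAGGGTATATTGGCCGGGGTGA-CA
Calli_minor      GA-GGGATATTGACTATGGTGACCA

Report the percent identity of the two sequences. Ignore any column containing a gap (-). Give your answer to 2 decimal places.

Excluding the 2 gap columns leaves 23 comparable sites.
Differing sites — 6:T/G; 13:G/A; 15:C/T; 16:G/A; 17:G/T.
18 of the 23 comparable sites match, so the percent identity is 18/23 × 100 = 78.26%.

78.26%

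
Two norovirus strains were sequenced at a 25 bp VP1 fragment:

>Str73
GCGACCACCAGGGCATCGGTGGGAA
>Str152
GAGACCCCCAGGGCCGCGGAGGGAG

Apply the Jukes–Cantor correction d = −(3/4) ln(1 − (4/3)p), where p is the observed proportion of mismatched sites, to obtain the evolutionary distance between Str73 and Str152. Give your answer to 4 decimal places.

0.2892

Differing sites — 2:C/A; 7:A/C; 15:A/C; 16:T/G; 20:T/A; 25:A/G.
p = 6/25 = 0.240000.
d = −0.75 · ln(1 − (4/3)·0.240000) = −0.75 · ln(0.680000) = −0.75 · (-0.385662) = 0.2892.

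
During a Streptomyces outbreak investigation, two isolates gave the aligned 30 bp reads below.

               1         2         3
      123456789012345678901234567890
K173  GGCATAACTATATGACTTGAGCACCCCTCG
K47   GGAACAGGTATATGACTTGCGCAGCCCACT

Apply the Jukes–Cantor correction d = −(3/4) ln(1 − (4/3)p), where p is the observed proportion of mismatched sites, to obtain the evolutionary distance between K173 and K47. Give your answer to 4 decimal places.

The sequences differ at positions 3 (C/A), 5 (T/C), 7 (A/G), 8 (C/G), 20 (A/C), 24 (C/G), 28 (T/A), 30 (G/T).
p = 8/30 = 0.266667.
d = −0.75 · ln(1 − (4/3)·0.266667) = −0.75 · ln(0.644444) = −0.75 · (-0.439367) = 0.3295.

0.3295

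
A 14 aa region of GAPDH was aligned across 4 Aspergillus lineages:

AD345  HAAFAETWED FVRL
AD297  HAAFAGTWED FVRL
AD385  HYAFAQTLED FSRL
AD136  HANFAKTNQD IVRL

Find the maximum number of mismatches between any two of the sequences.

Pairwise Hamming distances:
  AD345 vs AD297: 1
  AD345 vs AD385: 4
  AD345 vs AD136: 5
  AD297 vs AD385: 4
  AD297 vs AD136: 5
  AD385 vs AD136: 7
The largest is 7, between AD385 and AD136.

7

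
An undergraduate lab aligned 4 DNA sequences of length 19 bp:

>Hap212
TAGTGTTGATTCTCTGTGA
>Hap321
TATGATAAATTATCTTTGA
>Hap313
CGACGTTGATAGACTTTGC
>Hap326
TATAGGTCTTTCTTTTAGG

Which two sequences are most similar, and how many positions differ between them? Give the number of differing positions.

Pairwise Hamming distances:
  Hap212 vs Hap321: 7
  Hap212 vs Hap313: 9
  Hap212 vs Hap326: 9
  Hap321 vs Hap313: 11
  Hap321 vs Hap326: 10
  Hap313 vs Hap326: 13
The smallest is 7, between Hap212 and Hap321.

7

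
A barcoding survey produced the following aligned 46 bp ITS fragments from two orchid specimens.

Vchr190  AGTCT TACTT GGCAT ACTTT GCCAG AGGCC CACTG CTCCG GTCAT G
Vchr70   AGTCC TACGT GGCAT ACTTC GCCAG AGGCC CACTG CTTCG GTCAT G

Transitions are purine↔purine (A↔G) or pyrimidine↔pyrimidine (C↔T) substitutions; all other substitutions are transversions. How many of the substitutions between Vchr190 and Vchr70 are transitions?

The sequences differ at positions 5 (T/C, transition), 9 (T/G, transversion), 20 (T/C, transition), 38 (C/T, transition).
Of the 4 differences, 3 transitions and 1 transversion, so the answer is 3.

3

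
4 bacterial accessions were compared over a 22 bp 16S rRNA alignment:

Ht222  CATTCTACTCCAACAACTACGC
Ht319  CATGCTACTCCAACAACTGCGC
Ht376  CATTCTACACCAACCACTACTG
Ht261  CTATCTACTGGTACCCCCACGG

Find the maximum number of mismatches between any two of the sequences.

Pairwise Hamming distances:
  Ht222 vs Ht319: 2
  Ht222 vs Ht376: 4
  Ht222 vs Ht261: 9
  Ht319 vs Ht376: 6
  Ht319 vs Ht261: 11
  Ht376 vs Ht261: 9
The largest is 11, between Ht319 and Ht261.

11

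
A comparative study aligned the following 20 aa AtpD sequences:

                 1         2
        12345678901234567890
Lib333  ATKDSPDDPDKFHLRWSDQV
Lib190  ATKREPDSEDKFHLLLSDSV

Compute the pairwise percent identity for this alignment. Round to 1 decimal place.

65.0%

Differing sites — 4:D/R; 5:S/E; 8:D/S; 9:P/E; 15:R/L; 16:W/L; 19:Q/S.
13 of the 20 sites match, so the percent identity is 13/20 × 100 = 65.0%.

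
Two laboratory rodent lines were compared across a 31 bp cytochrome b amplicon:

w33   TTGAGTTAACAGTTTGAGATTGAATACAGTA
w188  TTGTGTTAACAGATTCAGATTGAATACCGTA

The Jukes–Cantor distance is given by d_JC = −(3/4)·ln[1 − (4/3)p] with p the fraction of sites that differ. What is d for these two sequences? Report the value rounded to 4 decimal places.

The sequences differ at positions 4 (A/T), 13 (T/A), 16 (G/C), 28 (A/C).
p = 4/31 = 0.129032.
d = −0.75 · ln(1 − (4/3)·0.129032) = −0.75 · ln(0.827957) = −0.75 · (-0.188794) = 0.1416.

0.1416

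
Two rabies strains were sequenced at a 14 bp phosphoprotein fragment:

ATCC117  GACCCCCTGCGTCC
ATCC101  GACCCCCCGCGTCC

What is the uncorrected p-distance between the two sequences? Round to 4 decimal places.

A single mismatch occurs at site 8 (T/C).
There are 1 differences over 14 sites, so p = 1/14 = 0.0714.

0.0714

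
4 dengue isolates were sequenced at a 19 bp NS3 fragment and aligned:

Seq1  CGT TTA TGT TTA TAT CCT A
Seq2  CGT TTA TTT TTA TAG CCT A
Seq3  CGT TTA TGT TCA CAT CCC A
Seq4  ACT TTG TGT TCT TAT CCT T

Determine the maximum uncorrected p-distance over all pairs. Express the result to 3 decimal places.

Pairwise Hamming distances:
  Seq1 vs Seq2: 2
  Seq1 vs Seq3: 3
  Seq1 vs Seq4: 6
  Seq2 vs Seq3: 5
  Seq2 vs Seq4: 8
  Seq3 vs Seq4: 7
The largest is 8 mismatches, between Seq2 and Seq4; p = 8/19 = 0.421.

0.421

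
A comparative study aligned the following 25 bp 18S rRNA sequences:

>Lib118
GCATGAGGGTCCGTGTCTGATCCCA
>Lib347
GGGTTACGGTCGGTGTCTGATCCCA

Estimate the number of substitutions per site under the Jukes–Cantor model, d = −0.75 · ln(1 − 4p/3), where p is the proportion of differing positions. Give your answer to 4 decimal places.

0.2326

Differing sites — 2:C/G; 3:A/G; 5:G/T; 7:G/C; 12:C/G.
p = 5/25 = 0.200000.
d = −0.75 · ln(1 − (4/3)·0.200000) = −0.75 · ln(0.733333) = −0.75 · (-0.310155) = 0.2326.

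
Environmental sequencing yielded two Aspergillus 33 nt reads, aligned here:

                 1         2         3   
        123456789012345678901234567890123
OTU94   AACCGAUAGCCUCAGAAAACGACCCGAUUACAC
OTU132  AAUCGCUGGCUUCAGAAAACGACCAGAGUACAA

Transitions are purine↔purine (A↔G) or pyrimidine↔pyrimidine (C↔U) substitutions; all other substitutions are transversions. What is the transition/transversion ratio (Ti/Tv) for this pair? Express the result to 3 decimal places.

0.750

Mismatches occur at site 3 (C↔U, transition), site 6 (A↔C, transversion), site 8 (A↔G, transition), site 11 (C↔U, transition), site 25 (C↔A, transversion), site 28 (U↔G, transversion), site 33 (C↔A, transversion).
Of the 7 differences, 3 transitions and 4 transversions, so Ti/Tv = 3/4 = 0.750.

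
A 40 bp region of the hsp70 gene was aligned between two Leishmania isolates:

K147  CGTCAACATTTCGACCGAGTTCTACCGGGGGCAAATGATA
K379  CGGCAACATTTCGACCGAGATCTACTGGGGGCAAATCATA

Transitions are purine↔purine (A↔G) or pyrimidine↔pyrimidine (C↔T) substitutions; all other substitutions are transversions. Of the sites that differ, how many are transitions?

Mismatches occur at site 3 (T→G, transversion), site 20 (T→A, transversion), site 26 (C→T, transition), site 37 (G→C, transversion).
Of the 4 differences, 1 transition and 3 transversions, so the answer is 1.

1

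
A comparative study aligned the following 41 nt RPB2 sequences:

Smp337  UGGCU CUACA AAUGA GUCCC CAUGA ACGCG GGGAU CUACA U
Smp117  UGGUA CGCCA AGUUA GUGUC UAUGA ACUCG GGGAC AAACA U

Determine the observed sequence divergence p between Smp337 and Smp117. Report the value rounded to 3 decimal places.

0.317

Differing sites — 4:C/U; 5:U/A; 7:U/G; 8:A/C; 12:A/G; 14:G/U; 18:C/G; 19:C/U; 21:C/U; 28:G/U; 35:U/C; 36:C/A; 37:U/A.
There are 13 differences over 41 sites, so p = 13/41 = 0.317.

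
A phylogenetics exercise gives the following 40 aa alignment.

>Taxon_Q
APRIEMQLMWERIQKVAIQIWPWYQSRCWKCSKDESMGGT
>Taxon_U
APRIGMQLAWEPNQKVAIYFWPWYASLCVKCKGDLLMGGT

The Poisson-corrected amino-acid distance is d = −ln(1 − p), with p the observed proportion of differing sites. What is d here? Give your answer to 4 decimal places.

The sequences differ at positions 5 (E/G), 9 (M/A), 12 (R/P), 13 (I/N), 19 (Q/Y), 20 (I/F), 25 (Q/A), 27 (R/L), 29 (W/V), 32 (S/K), 33 (K/G), 35 (E/L), 36 (S/L).
p = 13/40 = 0.325000.
d = −ln(1 − 0.325000) = −ln(0.675000) = 0.3930.

0.3930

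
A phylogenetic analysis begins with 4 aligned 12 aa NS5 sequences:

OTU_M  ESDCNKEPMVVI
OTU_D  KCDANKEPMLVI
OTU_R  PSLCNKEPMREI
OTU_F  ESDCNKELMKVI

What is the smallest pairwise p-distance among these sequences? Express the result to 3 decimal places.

0.167

Pairwise Hamming distances:
  OTU_M vs OTU_D: 4
  OTU_M vs OTU_R: 4
  OTU_M vs OTU_F: 2
  OTU_D vs OTU_R: 6
  OTU_D vs OTU_F: 5
  OTU_R vs OTU_F: 5
The smallest is 2 mismatches, between OTU_M and OTU_F; p = 2/12 = 0.167.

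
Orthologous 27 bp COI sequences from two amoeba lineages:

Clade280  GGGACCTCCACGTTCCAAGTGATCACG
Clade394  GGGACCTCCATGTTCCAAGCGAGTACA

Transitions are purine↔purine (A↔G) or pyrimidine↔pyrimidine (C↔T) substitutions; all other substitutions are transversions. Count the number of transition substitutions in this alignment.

Differing sites — 11:C/T (Ti); 20:T/C (Ti); 23:T/G (Tv); 24:C/T (Ti); 27:G/A (Ti).
Of the 5 differences, 4 transitions and 1 transversion, so the answer is 4.

4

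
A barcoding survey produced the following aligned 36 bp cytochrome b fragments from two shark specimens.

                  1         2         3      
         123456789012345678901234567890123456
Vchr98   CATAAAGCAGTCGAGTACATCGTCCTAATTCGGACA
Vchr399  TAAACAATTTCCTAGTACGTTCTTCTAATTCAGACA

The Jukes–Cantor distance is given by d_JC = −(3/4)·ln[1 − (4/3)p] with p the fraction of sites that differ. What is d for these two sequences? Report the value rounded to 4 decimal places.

The sequences differ at positions 1 (C/T), 3 (T/A), 5 (A/C), 7 (G/A), 8 (C/T), 9 (A/T), 10 (G/T), 11 (T/C), 13 (G/T), 19 (A/G), 21 (C/T), 22 (G/C), 24 (C/T), 32 (G/A).
p = 14/36 = 0.388889.
d = −0.75 · ln(1 − (4/3)·0.388889) = −0.75 · ln(0.481481) = −0.75 · (-0.730889) = 0.5482.

0.5482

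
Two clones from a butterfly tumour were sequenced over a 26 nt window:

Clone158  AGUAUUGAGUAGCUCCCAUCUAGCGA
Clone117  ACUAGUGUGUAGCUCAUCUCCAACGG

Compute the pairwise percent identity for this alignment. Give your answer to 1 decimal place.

65.4%

Differing sites — 2:G/C; 5:U/G; 8:A/U; 16:C/A; 17:C/U; 18:A/C; 21:U/C; 23:G/A; 26:A/G.
17 of the 26 sites match, so the percent identity is 17/26 × 100 = 65.4%.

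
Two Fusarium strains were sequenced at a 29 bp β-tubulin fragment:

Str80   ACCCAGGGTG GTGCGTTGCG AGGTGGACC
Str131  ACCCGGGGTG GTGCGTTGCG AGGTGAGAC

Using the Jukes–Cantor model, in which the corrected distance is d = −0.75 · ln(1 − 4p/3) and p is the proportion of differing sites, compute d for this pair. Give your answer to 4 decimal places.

The sequences differ at positions 5 (A/G), 26 (G/A), 27 (A/G), 28 (C/A).
p = 4/29 = 0.137931.
d = −0.75 · ln(1 − (4/3)·0.137931) = −0.75 · ln(0.816092) = −0.75 · (-0.203228) = 0.1524.

0.1524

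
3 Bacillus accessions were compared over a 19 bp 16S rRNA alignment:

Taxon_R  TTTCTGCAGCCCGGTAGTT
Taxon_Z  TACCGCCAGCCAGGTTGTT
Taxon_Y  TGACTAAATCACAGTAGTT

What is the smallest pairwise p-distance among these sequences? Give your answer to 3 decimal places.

0.316

Pairwise Hamming distances:
  Taxon_R vs Taxon_Z: 6
  Taxon_R vs Taxon_Y: 7
  Taxon_Z vs Taxon_Y: 10
The smallest is 6 mismatches, between Taxon_R and Taxon_Z; p = 6/19 = 0.316.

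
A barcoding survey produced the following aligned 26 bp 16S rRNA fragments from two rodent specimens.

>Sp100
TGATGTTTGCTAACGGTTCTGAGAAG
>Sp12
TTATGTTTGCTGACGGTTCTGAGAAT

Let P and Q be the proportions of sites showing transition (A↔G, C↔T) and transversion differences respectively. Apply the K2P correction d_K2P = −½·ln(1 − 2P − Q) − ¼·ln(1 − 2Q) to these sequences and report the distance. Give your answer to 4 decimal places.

0.1253

Mismatches occur at site 2 (G→T, transversion), site 12 (A→G, transition), site 26 (G→T, transversion).
Of the 3 differences, 1 transition and 2 transversions over 26 sites: P = 1/26 = 0.038462, Q = 2/26 = 0.076923.
d = −0.5·ln(0.846153) − 0.25·ln(0.846154) = −0.5·(-0.167055) − 0.25·(-0.167054) = 0.1253.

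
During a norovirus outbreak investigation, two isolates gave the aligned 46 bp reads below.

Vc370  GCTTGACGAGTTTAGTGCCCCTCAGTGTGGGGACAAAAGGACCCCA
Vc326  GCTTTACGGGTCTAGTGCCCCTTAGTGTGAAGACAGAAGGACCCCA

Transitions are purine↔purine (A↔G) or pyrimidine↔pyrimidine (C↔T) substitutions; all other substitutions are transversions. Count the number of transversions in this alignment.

Mismatches occur at site 5 (G/T, transversion), site 9 (A/G, transition), site 12 (T/C, transition), site 23 (C/T, transition), site 30 (G/A, transition), site 31 (G/A, transition), site 36 (A/G, transition).
Of the 7 differences, 6 transitions and 1 transversion, so the answer is 1.

1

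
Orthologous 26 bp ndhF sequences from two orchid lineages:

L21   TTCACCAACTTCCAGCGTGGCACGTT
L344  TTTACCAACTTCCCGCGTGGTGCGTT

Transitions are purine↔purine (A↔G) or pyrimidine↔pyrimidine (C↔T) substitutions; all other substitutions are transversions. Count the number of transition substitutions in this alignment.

3

Mismatches occur at site 3 (C↔T, transition), site 14 (A↔C, transversion), site 21 (C↔T, transition), site 22 (A↔G, transition).
Of the 4 differences, 3 transitions and 1 transversion, so the answer is 3.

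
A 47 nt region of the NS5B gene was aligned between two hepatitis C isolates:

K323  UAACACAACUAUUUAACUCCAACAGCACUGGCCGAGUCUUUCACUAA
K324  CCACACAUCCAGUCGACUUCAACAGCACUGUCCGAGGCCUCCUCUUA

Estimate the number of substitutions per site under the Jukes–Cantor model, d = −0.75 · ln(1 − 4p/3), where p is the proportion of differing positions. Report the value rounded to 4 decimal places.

Differing sites — 1:U/C; 2:A/C; 8:A/U; 10:U/C; 12:U/G; 14:U/C; 15:A/G; 19:C/U; 31:G/U; 37:U/G; 39:U/C; 41:U/C; 43:A/U; 46:A/U.
p = 14/47 = 0.297872.
d = −0.75 · ln(1 − (4/3)·0.297872) = −0.75 · ln(0.602837) = −0.75 · (-0.506108) = 0.3796.

0.3796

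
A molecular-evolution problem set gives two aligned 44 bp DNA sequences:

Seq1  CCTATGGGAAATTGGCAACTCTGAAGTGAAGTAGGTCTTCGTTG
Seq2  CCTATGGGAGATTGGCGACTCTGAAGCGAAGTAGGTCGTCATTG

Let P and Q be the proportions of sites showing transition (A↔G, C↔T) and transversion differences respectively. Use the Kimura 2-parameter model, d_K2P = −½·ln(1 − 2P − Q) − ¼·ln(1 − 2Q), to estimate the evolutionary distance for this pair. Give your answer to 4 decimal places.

The sequences differ at positions 10 (A/G, transition), 17 (A/G, transition), 27 (T/C, transition), 38 (T/G, transversion), 41 (G/A, transition).
Of the 5 differences, 4 transitions and 1 transversion over 44 sites: P = 4/44 = 0.090909, Q = 1/44 = 0.022727.
d = −0.5·ln(0.795455) − 0.25·ln(0.954546) = −0.5·(-0.228841) − 0.25·(-0.046519) = 0.1261.

0.1261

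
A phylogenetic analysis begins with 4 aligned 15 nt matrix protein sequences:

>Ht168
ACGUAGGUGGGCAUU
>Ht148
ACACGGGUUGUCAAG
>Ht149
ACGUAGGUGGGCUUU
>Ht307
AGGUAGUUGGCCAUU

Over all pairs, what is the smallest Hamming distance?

1

Pairwise Hamming distances:
  Ht168 vs Ht148: 7
  Ht168 vs Ht149: 1
  Ht168 vs Ht307: 3
  Ht148 vs Ht149: 8
  Ht148 vs Ht307: 9
  Ht149 vs Ht307: 4
The smallest is 1, between Ht168 and Ht149.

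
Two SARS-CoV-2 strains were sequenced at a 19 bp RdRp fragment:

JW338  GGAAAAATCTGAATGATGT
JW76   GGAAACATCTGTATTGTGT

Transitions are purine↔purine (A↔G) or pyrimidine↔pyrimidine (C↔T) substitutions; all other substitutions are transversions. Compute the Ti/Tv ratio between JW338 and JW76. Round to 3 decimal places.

The sequences differ at positions 6 (A/C, transversion), 12 (A/T, transversion), 15 (G/T, transversion), 16 (A/G, transition).
Of the 4 differences, 1 transition and 3 transversions, so Ti/Tv = 1/3 = 0.333.

0.333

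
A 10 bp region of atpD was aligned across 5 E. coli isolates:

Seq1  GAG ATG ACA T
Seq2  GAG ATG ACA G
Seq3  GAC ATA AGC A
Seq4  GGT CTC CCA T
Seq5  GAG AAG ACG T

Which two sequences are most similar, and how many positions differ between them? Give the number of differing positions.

Pairwise Hamming distances:
  Seq1 vs Seq2: 1
  Seq1 vs Seq3: 5
  Seq1 vs Seq4: 5
  Seq1 vs Seq5: 2
  Seq2 vs Seq3: 5
  Seq2 vs Seq4: 6
  Seq2 vs Seq5: 3
  Seq3 vs Seq4: 8
  Seq3 vs Seq5: 6
  Seq4 vs Seq5: 7
The smallest is 1, between Seq1 and Seq2.

1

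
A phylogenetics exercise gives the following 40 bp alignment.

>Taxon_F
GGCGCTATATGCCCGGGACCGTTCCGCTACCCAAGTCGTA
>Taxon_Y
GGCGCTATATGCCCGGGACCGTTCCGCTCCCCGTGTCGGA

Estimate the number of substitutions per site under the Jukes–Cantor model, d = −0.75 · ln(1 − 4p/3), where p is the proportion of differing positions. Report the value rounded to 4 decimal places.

0.1073

Differing sites — 29:A/C; 33:A/G; 34:A/T; 39:T/G.
p = 4/40 = 0.100000.
d = −0.75 · ln(1 − (4/3)·0.100000) = −0.75 · ln(0.866667) = −0.75 · (-0.143100) = 0.1073.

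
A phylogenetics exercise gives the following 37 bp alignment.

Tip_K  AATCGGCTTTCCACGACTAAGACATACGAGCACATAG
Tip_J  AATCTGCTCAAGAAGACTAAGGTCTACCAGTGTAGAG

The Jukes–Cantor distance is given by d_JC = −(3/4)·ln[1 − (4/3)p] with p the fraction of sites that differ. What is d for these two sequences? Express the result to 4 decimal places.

Differing sites — 5:G/T; 9:T/C; 10:T/A; 11:C/A; 12:C/G; 14:C/A; 22:A/G; 23:C/T; 24:A/C; 28:G/C; 31:C/T; 32:A/G; 33:C/T; 35:T/G.
p = 14/37 = 0.378378.
d = −0.75 · ln(1 − (4/3)·0.378378) = −0.75 · ln(0.495496) = −0.75 · (-0.702196) = 0.5266.

0.5266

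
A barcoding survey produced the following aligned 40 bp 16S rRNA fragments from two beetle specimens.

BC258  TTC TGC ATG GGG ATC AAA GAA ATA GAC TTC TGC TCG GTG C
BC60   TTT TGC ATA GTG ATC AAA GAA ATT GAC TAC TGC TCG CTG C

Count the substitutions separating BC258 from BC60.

The sequences differ at positions 3 (C/T), 9 (G/A), 11 (G/T), 24 (A/T), 29 (T/A), 37 (G/C).
That gives 6 mismatches out of 40 aligned sites, so the Hamming distance is 6.

6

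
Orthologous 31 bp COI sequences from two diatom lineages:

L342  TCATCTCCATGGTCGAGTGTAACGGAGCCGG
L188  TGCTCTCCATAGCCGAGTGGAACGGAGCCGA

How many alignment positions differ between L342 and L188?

Differing sites — 2:C/G; 3:A/C; 11:G/A; 13:T/C; 20:T/G; 31:G/A.
That gives 6 mismatches out of 31 aligned sites, so the Hamming distance is 6.

6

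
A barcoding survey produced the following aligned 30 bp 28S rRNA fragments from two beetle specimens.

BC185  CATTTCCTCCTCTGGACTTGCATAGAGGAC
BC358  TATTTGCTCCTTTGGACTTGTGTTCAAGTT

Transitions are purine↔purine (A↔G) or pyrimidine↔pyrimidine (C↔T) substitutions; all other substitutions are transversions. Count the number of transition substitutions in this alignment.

6

Differing sites — 1:C/T (Ti); 6:C/G (Tv); 12:C/T (Ti); 21:C/T (Ti); 22:A/G (Ti); 24:A/T (Tv); 25:G/C (Tv); 27:G/A (Ti); 29:A/T (Tv); 30:C/T (Ti).
Of the 10 differences, 6 transitions and 4 transversions, so the answer is 6.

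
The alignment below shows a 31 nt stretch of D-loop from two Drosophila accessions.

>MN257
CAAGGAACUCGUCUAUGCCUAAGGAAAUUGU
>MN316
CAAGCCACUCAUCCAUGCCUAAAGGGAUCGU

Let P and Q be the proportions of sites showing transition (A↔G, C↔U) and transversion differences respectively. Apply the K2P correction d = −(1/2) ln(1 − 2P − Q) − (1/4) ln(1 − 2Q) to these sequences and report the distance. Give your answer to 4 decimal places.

0.3349

Differing sites — 5:G/C (Tv); 6:A/C (Tv); 11:G/A (Ti); 14:U/C (Ti); 23:G/A (Ti); 25:A/G (Ti); 26:A/G (Ti); 29:U/C (Ti).
Of the 8 differences, 6 transitions and 2 transversions over 31 sites: P = 6/31 = 0.193548, Q = 2/31 = 0.064516.
d = −0.5·ln(0.548388) − 0.25·ln(0.870968) = −0.5·(-0.600772) − 0.25·(-0.138150) = 0.3349.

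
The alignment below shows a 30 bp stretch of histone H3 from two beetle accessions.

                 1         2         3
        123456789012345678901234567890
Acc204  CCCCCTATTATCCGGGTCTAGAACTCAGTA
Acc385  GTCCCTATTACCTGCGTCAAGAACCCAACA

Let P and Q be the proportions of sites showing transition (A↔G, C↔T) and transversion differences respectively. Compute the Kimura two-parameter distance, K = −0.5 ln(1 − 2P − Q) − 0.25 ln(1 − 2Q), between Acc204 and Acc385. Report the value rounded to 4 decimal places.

0.4024

Mismatches occur at site 1 (C↔G, transversion), site 2 (C↔T, transition), site 11 (T↔C, transition), site 13 (C↔T, transition), site 15 (G↔C, transversion), site 19 (T↔A, transversion), site 25 (T↔C, transition), site 28 (G↔A, transition), site 29 (T↔C, transition).
Of the 9 differences, 6 transitions and 3 transversions over 30 sites: P = 6/30 = 0.200000, Q = 3/30 = 0.100000.
d = −0.5·ln(0.500000) − 0.25·ln(0.800000) = −0.5·(-0.693147) − 0.25·(-0.223144) = 0.4024.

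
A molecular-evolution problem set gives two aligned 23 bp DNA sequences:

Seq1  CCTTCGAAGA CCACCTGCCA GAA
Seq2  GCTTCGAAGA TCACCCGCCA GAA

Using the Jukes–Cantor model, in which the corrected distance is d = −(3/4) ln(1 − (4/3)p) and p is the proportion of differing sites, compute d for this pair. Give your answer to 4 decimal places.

0.1433

The sequences differ at positions 1 (C/G), 11 (C/T), 16 (T/C).
p = 3/23 = 0.130435.
d = −0.75 · ln(1 − (4/3)·0.130435) = −0.75 · ln(0.826087) = −0.75 · (-0.191055) = 0.1433.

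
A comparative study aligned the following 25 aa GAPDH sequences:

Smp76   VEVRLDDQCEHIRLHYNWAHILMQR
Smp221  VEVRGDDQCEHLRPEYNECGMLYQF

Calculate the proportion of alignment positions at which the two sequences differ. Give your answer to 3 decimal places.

0.400

Mismatches occur at site 5 (L↔G), site 12 (I↔L), site 14 (L↔P), site 15 (H↔E), site 18 (W↔E), site 19 (A↔C), site 20 (H↔G), site 21 (I↔M), site 23 (M↔Y), site 25 (R↔F).
There are 10 differences over 25 sites, so p = 10/25 = 0.400.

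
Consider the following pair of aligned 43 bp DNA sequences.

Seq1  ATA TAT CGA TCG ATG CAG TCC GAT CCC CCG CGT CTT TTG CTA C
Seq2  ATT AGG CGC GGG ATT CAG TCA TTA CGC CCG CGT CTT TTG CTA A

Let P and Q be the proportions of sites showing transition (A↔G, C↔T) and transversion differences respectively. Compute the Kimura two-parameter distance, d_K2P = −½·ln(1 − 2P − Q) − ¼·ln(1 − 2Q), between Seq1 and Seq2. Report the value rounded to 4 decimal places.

The sequences differ at positions 3 (A/T, transversion), 4 (T/A, transversion), 5 (A/G, transition), 6 (T/G, transversion), 9 (A/C, transversion), 10 (T/G, transversion), 11 (C/G, transversion), 15 (G/T, transversion), 21 (C/A, transversion), 22 (G/T, transversion), 23 (A/T, transversion), 24 (T/A, transversion), 26 (C/G, transversion), 43 (C/A, transversion).
Of the 14 differences, 1 transition and 13 transversions over 43 sites: P = 1/43 = 0.023256, Q = 13/43 = 0.302326.
d = −0.5·ln(0.651162) − 0.25·ln(0.395348) = −0.5·(-0.428997) − 0.25·(-0.927989) = 0.4465.

0.4465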